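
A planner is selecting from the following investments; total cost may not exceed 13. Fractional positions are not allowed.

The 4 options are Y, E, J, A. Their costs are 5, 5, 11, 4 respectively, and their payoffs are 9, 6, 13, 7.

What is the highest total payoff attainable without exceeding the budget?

16

This is an integer program with binary decision variables.
Allowing fractional choices, the relaxed optimum would be about 20.8, but investments are indivisible.
Y + E: cost 5 + 5 = 10 ≤ 13, payoff 9 + 6 = 15.
Y + A: cost 5 + 4 = 9 ≤ 13, payoff 9 + 7 = 16.
Best is Y and A with total payoff 16.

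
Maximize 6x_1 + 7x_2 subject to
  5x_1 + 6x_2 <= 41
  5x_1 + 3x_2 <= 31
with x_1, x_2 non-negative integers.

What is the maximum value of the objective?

(x_1,x_2)=(1,6): 5·1+6·6=41≤41, 5·1+3·6=23≤31, objective 48.
(x_1,x_2)=(2,5): 5·2+6·5=40≤41, 5·2+3·5=25≤31, objective 47.
(x_1,x_2)=(3,4): 5·3+6·4=39≤41, 5·3+3·4=27≤31, objective 46.
(x_1,x_2)=(4,3): 5·4+6·3=38≤41, 5·4+3·3=29≤31, objective 45.
No feasible integer point exceeds 48.

48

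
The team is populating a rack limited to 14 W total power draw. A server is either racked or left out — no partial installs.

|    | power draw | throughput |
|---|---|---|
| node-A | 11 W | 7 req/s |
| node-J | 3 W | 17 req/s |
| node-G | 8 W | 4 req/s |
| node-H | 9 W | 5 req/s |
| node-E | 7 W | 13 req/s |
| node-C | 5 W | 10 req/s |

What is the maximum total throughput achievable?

30

Allowing fractional choices, the relaxed optimum would be about 38.1, but servers are indivisible.
node-A + node-J: power draw 11 + 3 = 14 ≤ 14, throughput 7 + 17 = 24.
node-J + node-E: power draw 3 + 7 = 10 ≤ 14, throughput 17 + 13 = 30.
node-J + node-C: power draw 3 + 5 = 8 ≤ 14, throughput 17 + 10 = 27.
Best is node-J and node-E with total throughput 30.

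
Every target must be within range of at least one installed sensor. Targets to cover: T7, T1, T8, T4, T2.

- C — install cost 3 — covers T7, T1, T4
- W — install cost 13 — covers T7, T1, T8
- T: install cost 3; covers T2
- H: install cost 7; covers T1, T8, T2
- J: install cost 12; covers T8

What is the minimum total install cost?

This is an integer covering problem.
The greedy cost-per-new-target heuristic would pick C, T, and H for 13, but a cheaper cover exists.
Choose C and H: together they cover T7, T1, T8, T4, T2 — every target.
Total install cost: 3 + 7 = 10.
No cover costs less than 10.

10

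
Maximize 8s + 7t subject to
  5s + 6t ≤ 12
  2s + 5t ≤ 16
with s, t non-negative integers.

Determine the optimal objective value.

The continuous relaxation peaks at (2.4, 0) with value 19.20; rounding to a feasible lattice point costs some objective.
(s,t)=(2,0) is feasible, giving 16.
(s,t)=(1,1) is feasible, giving 15.
(s,t)=(1,0) is feasible, giving 8.
Maximum is 16 at (s,t)=(2,0).

16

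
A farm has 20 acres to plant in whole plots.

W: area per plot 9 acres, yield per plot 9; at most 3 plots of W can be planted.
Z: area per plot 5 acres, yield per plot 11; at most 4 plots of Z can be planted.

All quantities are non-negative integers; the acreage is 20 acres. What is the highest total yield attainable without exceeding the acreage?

44

3×Z: area 15 ≤ 20, yield 3·11 = 33.
4×Z: area 20 ≤ 20, yield 4·11 = 44.
Best is 44.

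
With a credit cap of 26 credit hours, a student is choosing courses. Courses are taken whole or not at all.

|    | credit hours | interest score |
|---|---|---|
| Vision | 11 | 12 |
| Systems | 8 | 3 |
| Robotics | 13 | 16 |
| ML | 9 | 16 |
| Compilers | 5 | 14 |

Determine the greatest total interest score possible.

42

Take Vision, ML, and Compilers: credit hours 11 + 9 + 5 = 25 ≤ 26, interest score 12 + 16 + 14 = 42.
No other feasible combination does better.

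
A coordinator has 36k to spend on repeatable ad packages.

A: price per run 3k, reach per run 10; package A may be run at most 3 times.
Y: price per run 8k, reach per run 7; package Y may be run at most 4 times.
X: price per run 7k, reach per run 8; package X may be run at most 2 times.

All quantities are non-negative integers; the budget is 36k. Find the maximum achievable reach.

Take 3×A, 1×Y, and 2×X: price 31 ≤ 36, reach 3·10 + 1·7 + 2·8 = 53.
A has the best ratio (10/3) and is taken to its limit of 3; remaining capacity is filled optimally with the others.

53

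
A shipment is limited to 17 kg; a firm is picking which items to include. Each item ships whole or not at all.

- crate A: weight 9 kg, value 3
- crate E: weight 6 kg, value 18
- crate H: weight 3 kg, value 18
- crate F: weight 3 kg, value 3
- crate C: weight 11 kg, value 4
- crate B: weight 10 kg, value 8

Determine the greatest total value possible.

Allowing fractional choices, the relaxed optimum would be about 43.0, but items are indivisible.
crate E + crate H + crate F: weight 6 + 3 + 3 = 12 ≤ 17, value 18 + 18 + 3 = 39.
crate E + crate H: weight 6 + 3 = 9 ≤ 17, value 18 + 18 = 36.
Best is crate E, crate H, and crate F with total value 39.

39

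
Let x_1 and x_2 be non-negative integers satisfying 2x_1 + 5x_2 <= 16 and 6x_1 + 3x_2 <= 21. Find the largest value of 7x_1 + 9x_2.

32

Relaxing integrality, the LP optimum is 36.88 at (x_1,x_2) = (2.38, 2.25), which is not an integer point.
(x_1,x_2)=(2,2): 2·2+5·2=14≤16, 6·2+3·2=18≤21, objective 32.
(x_1,x_2)=(3,1): 2·3+5·1=11≤16, 6·3+3·1=21≤21, objective 30.
(x_1,x_2)=(1,2): 2·1+5·2=12≤16, 6·1+3·2=12≤21, objective 25.
No feasible integer point exceeds 32.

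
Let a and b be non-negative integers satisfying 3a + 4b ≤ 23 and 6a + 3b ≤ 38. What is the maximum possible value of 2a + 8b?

42

(a,b)=(1,5) is feasible, giving 42.
(a,b)=(0,5) is feasible, giving 40.
(a,b)=(2,4) is feasible, giving 36.
The best lattice point is (1,5), giving 42.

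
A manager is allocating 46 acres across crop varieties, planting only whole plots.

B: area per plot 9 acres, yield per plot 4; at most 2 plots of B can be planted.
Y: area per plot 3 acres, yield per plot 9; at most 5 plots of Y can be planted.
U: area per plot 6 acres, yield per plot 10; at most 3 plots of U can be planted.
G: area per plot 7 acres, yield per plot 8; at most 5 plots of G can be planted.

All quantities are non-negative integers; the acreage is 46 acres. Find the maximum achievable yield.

83

Y has the best ratio (9/3); taking only Y gives at most 5×9 = 45 (stopped by the supply cap of 5).
Mixing does better — 5×Y, 3×U, and 1×G: area 40 ≤ 46, yield 5·9 + 3·10 + 1·8 = 83.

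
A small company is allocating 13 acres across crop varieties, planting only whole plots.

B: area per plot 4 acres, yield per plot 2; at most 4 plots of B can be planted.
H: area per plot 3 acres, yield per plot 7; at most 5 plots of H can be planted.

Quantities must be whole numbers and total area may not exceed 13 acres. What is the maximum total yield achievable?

This is a bounded integer knapsack.
H has the best ratio (7/3); taking only H gives at most 4×7 = 28 (stopped by the area limit).
Optimal: 4×H: area 12 ≤ 13, yield 4·7 = 28.

28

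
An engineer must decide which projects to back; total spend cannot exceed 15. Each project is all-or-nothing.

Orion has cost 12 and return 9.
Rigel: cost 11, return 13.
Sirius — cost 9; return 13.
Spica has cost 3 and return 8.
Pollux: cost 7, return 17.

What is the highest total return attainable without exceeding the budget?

25

Allowing fractional choices, the relaxed optimum would be about 32.2, but projects are indivisible.
Spica + Pollux: cost 3 + 7 = 10 ≤ 15, return 8 + 17 = 25.
Rigel + Spica: cost 11 + 3 = 14 ≤ 15, return 13 + 8 = 21.
Sirius + Spica: cost 9 + 3 = 12 ≤ 15, return 13 + 8 = 21.
Best is Spica and Pollux with total return 25.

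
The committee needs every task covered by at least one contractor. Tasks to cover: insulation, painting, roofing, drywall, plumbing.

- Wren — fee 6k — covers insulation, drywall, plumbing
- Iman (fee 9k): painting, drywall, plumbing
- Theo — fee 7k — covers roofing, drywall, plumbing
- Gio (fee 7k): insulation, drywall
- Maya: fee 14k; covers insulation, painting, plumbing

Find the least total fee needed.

21

The greedy cost-per-new-task heuristic would pick Wren, Theo, and Iman for 22, but a cheaper cover exists.
Choose Theo and Maya: together they cover insulation, painting, roofing, drywall, plumbing — every task.
Total fee: 7 + 14 = 21.
No cover costs less than 21.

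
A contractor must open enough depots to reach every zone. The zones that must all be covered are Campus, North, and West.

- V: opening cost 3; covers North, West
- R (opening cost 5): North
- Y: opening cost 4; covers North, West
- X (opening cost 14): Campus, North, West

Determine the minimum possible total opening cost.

14

The greedy cost-per-new-zone heuristic would pick V and X for 17, but a cheaper cover exists.
X alone covers Campus, North, West — every zone.
Total opening cost: 14.
No cover costs less than 14.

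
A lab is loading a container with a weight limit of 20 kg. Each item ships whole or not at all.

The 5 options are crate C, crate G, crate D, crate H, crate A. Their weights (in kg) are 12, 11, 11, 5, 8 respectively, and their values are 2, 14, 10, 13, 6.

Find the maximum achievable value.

This is a 0-1 knapsack instance.
Allowing fractional choices, the relaxed optimum would be about 30.6, but items are indivisible.
crate D + crate H: weight 11 + 5 = 16 ≤ 20, value 10 + 13 = 23.
crate G + crate H: weight 11 + 5 = 16 ≤ 20, value 14 + 13 = 27.
Best is crate G and crate H with total value 27.

27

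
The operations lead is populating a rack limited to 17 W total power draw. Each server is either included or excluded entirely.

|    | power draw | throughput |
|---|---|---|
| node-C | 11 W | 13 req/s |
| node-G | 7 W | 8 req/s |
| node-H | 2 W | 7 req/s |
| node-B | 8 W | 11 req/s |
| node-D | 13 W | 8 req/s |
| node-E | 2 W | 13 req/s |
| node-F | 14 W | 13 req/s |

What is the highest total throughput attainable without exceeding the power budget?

Take node-C, node-H, and node-E: power draw 11 + 2 + 2 = 15 ≤ 17, throughput 13 + 7 + 13 = 33.
No other feasible combination does better.

33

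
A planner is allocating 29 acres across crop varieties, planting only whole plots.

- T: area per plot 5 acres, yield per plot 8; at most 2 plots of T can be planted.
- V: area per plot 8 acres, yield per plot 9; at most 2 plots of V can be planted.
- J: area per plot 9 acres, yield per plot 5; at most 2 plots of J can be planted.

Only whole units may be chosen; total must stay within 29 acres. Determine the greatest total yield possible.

34

This is a bounded integer knapsack.
T has the best ratio (8/5); taking only T gives at most 2×8 = 16 (stopped by the supply cap of 2).
Mixing does better — 2×T and 2×V: area 26 ≤ 29, yield 2·8 + 2·9 = 34.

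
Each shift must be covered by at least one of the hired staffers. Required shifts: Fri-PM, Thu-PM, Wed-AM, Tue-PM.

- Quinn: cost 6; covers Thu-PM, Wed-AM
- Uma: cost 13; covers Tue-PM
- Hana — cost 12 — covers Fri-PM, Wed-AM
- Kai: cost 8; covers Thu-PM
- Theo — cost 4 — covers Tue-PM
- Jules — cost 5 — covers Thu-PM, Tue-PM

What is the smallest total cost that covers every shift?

The greedy cost-per-new-shift heuristic would pick Jules, Quinn, and Hana for 23, but a cheaper cover exists.
Choose Hana and Jules: together they cover Fri-PM, Thu-PM, Wed-AM, Tue-PM — every shift.
Total cost: 12 + 5 = 17.
No cover costs less than 17.

17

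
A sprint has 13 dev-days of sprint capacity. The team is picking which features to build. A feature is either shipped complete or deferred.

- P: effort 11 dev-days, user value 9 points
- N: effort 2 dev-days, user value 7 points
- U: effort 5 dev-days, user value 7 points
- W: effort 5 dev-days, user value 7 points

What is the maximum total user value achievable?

Allowing fractional choices, the relaxed optimum would be about 21.8, but features are indivisible.
N + U + W: effort 2 + 5 + 5 = 12 ≤ 13, user value 7 + 7 + 7 = 21.
P + N: effort 11 + 2 = 13 ≤ 13, user value 9 + 7 = 16.
N + U: effort 2 + 5 = 7 ≤ 13, user value 7 + 7 = 14.
Best is N, U, and W with total user value 21.

21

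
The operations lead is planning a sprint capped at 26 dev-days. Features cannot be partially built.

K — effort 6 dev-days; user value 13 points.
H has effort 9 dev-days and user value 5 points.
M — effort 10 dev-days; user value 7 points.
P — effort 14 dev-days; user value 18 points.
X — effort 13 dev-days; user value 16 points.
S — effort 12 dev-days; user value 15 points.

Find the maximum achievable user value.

33

Take P and S: effort 14 + 12 = 26 ≤ 26, user value 18 + 15 = 33.
No other feasible combination does better.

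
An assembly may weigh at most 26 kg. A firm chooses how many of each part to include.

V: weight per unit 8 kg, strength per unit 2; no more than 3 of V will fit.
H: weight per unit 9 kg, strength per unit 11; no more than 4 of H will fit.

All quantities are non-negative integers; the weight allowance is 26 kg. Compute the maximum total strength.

24

H has the best ratio (11/9); taking only H gives at most 2×11 = 22 (stopped by the weight limit).
Mixing does better — 1×V and 2×H: weight 26 ≤ 26, strength 1·2 + 2·11 = 24.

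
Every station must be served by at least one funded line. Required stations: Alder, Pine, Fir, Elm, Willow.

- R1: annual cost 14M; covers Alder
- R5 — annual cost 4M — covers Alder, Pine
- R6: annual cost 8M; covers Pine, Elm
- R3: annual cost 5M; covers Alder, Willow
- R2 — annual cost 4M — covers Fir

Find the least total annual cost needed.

17

Choose R6, R3, and R2: together they cover Alder, Pine, Fir, Elm, Willow — every station.
Total annual cost: 8 + 5 + 4 = 17.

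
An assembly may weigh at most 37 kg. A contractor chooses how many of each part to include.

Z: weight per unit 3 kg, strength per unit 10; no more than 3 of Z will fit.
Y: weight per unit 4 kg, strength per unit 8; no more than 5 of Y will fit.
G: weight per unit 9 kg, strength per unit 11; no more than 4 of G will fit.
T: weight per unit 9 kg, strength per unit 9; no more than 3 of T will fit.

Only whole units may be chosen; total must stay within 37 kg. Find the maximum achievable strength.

2×Z, 5×Y, and 1×G: weight 35 ≤ 37, strength 2·10 + 5·8 + 1·11 = 71.
3×Z, 4×Y, and 1×G: weight 34 ≤ 37, strength 3·10 + 4·8 + 1·11 = 73.
Best is 73.

73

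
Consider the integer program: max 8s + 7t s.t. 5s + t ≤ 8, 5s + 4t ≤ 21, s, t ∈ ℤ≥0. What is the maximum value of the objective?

(s,t)=(0,5): 5·0+1·5=5≤8, 5·0+4·5=20≤21, objective 35.
(s,t)=(0,4): 5·0+1·4=4≤8, 5·0+4·4=16≤21, objective 28.
The best lattice point is (0,5), giving 35.

35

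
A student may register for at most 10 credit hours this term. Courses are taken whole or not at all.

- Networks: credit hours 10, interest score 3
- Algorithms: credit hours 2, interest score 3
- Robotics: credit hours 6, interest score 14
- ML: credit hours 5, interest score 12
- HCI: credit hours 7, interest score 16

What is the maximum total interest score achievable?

Take Algorithms and HCI: credit hours 2 + 7 = 9 ≤ 10, interest score 3 + 16 = 19.
No other feasible combination does better.

19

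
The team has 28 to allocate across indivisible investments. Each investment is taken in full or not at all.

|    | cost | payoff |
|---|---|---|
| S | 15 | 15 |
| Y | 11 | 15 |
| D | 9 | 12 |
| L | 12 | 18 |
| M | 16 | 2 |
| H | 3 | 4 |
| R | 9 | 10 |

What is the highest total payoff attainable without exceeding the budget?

37

Take Y, L, and H: cost 11 + 12 + 3 = 26 ≤ 28, payoff 15 + 18 + 4 = 37.
No other feasible combination does better.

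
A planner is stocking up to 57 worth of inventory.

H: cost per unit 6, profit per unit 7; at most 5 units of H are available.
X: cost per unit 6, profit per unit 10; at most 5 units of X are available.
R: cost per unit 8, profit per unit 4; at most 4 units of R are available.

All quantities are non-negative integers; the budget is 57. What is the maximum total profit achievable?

3×H, 5×X, and 1×R: cost 56 ≤ 57, profit 3·7 + 5·10 + 1·4 = 75.
4×H and 5×X: cost 54 ≤ 57, profit 4·7 + 5·10 = 78.
Best is 78.

78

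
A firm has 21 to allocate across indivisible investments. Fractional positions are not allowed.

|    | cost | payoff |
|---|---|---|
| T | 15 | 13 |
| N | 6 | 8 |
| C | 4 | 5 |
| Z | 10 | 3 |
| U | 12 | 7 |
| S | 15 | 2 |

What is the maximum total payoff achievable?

21

Take T and N: cost 15 + 6 = 21 ≤ 21, payoff 13 + 8 = 21.
No other feasible combination does better.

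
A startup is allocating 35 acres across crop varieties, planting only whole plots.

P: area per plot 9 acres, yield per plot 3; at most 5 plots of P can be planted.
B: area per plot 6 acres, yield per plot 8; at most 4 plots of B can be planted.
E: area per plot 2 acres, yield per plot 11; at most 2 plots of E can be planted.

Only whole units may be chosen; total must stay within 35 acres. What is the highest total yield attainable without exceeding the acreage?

54

Take 4×B and 2×E: area 28 ≤ 35, yield 4·8 + 2·11 = 54.
E has the best ratio (11/2) and is taken to its limit of 2; remaining capacity is filled optimally with the others.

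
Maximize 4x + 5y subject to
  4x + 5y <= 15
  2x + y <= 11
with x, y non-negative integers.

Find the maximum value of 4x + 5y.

(x,y)=(0,3): 4·0+5·3=15≤15, 2·0+1·3=3≤11, objective 15.
(x,y)=(1,2): 4·1+5·2=14≤15, 2·1+1·2=4≤11, objective 14.
(x,y)=(0,2): 4·0+5·2=10≤15, 2·0+1·2=2≤11, objective 10.
No feasible integer point exceeds 15.

15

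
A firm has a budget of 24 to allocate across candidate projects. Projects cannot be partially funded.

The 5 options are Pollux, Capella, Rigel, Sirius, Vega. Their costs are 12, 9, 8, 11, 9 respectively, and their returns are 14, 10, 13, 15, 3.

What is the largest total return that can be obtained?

29

Treat it as a binary knapsack problem.
Allowing fractional choices, the relaxed optimum would be about 33.8, but projects are indivisible.
Pollux + Sirius: cost 12 + 11 = 23 ≤ 24, return 14 + 15 = 29.
Rigel + Sirius: cost 8 + 11 = 19 ≤ 24, return 13 + 15 = 28.
Best is Pollux and Sirius with total return 29.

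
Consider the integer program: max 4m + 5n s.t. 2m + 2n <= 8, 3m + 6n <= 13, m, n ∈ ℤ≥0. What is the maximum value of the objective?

16

(m,n)=(4,0): 2·4+2·0=8≤8, 3·4+6·0=12≤13, objective 16.
(m,n)=(2,1): 2·2+2·1=6≤8, 3·2+6·1=12≤13, objective 13.
(m,n)=(3,0): 2·3+2·0=6≤8, 3·3+6·0=9≤13, objective 12.
The best lattice point is (4,0), giving 16.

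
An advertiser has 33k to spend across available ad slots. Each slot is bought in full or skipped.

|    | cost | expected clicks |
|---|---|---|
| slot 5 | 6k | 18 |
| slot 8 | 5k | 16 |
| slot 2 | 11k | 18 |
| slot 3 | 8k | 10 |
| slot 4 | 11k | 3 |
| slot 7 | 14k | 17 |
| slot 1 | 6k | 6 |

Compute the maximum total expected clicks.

Take slot 5, slot 8, slot 2, and slot 3: cost 6 + 5 + 11 + 8 = 30 ≤ 33, expected clicks 18 + 16 + 18 + 10 = 62.
No other feasible combination does better.

62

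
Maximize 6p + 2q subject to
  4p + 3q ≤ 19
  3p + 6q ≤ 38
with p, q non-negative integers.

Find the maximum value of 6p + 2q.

The continuous relaxation peaks at (4.75, 0) with value 28.50; rounding to a feasible lattice point costs some objective.
(p,q)=(4,1): 4·4+3·1=19≤19, 3·4+6·1=18≤38, objective 26.
(p,q)=(4,0): 4·4+3·0=16≤19, 3·4+6·0=12≤38, objective 24.
(p,q)=(3,2): 4·3+3·2=18≤19, 3·3+6·2=21≤38, objective 22.
The best lattice point is (4,1), giving 26.

26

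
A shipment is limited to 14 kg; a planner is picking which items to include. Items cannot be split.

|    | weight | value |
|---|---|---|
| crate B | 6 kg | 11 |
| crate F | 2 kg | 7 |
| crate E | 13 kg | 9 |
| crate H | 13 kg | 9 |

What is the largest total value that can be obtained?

18

crate B + crate F: weight 6 + 2 = 8 ≤ 14, value 11 + 7 = 18.
crate B: weight 6 ≤ 14, value 11.
Best is crate B and crate F with total value 18.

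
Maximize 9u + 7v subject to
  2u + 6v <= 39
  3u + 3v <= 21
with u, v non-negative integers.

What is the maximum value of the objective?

(u,v)=(7,0): 2·7+6·0=14≤39, 3·7+3·0=21≤21, objective 63.
(u,v)=(6,1): 2·6+6·1=18≤39, 3·6+3·1=21≤21, objective 61.
No feasible integer point exceeds 63.

63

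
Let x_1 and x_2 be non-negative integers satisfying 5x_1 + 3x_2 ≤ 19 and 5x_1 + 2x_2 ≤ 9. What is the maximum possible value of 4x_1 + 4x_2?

(x_1,x_2)=(0,4): 5·0+3·4=12≤19, 5·0+2·4=8≤9, objective 16.
(x_1,x_2)=(0,3): 5·0+3·3=9≤19, 5·0+2·3=6≤9, objective 12.
No feasible integer point exceeds 16.

16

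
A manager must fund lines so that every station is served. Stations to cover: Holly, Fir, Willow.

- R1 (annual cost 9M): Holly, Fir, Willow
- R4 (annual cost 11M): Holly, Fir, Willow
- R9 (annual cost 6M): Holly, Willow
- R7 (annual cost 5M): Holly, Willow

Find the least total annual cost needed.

9

The greedy cost-per-new-station heuristic would pick R7 and R1 for 14, but a cheaper cover exists.
R1 alone covers Holly, Fir, Willow — every station.
Total annual cost: 9.
No cover costs less than 9.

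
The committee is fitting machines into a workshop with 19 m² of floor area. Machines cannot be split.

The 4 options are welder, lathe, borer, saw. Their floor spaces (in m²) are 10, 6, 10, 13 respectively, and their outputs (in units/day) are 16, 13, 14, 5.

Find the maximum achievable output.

Treat it as a binary knapsack problem.
lathe + borer: floor space 6 + 10 = 16 ≤ 19, output 13 + 14 = 27.
welder + lathe: floor space 10 + 6 = 16 ≤ 19, output 16 + 13 = 29.
Best is welder and lathe with total output 29.

29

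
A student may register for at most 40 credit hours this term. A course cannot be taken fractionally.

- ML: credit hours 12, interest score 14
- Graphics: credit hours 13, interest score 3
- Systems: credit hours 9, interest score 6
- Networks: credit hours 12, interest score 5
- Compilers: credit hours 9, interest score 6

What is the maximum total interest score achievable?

26

Take ML, Systems, and Compilers: credit hours 12 + 9 + 9 = 30 ≤ 40, interest score 14 + 6 + 6 = 26.
No other feasible combination does better.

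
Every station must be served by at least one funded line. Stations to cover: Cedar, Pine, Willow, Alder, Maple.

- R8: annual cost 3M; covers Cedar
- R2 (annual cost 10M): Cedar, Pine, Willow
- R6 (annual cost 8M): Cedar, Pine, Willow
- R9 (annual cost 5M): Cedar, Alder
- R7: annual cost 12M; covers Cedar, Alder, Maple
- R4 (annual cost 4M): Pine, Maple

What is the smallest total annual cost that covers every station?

Choose R6, R9, and R4: together they cover Cedar, Pine, Willow, Alder, Maple — every station.
Total annual cost: 8 + 5 + 4 = 17.
No cover costs less than 17.

17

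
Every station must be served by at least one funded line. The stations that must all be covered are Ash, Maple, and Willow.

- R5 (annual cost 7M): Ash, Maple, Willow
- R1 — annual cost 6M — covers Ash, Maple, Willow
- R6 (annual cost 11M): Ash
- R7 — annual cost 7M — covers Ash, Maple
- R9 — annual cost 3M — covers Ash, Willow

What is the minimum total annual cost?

R1 alone covers Ash, Maple, Willow — every station.
Total annual cost: 6.

6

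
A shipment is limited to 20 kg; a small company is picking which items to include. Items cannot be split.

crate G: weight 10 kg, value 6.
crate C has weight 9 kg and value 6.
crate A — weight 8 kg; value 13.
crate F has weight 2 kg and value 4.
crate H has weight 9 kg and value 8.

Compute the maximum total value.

25

Allowing fractional choices, the relaxed optimum would be about 25.7, but items are indivisible.
crate A + crate F + crate H: weight 8 + 2 + 9 = 19 ≤ 20, value 13 + 4 + 8 = 25.
crate C + crate A + crate F: weight 9 + 8 + 2 = 19 ≤ 20, value 6 + 13 + 4 = 23.
crate G + crate A + crate F: weight 10 + 8 + 2 = 20 ≤ 20, value 6 + 13 + 4 = 23.
Best is crate A, crate F, and crate H with total value 25.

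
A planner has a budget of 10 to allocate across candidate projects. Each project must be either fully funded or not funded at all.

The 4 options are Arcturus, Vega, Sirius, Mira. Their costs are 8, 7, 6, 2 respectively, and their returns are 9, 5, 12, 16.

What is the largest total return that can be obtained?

Allowing fractional choices, the relaxed optimum would be about 30.2, but projects are indivisible.
Arcturus + Mira: cost 8 + 2 = 10 ≤ 10, return 9 + 16 = 25.
Sirius + Mira: cost 6 + 2 = 8 ≤ 10, return 12 + 16 = 28.
Best is Sirius and Mira with total return 28.

28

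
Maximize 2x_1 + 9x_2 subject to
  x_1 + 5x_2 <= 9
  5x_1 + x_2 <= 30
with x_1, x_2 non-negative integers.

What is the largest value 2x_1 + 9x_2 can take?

The continuous relaxation peaks at (5.88, 0.625) with value 17.38; rounding to a feasible lattice point costs some objective.
(x_1,x_2)=(4,1): 1·4+5·1=9≤9, 5·4+1·1=21≤30, objective 17.
(x_1,x_2)=(3,1): 1·3+5·1=8≤9, 5·3+1·1=16≤30, objective 15.
(x_1,x_2)=(6,0): 1·6+5·0=6≤9, 5·6+1·0=30≤30, objective 12.
The best lattice point is (4,1), giving 17.

17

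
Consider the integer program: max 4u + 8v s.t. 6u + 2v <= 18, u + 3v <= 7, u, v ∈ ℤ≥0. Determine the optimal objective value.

(u,v)=(1,2) is feasible, giving 20.
(u,v)=(2,1) is feasible, giving 16.
(u,v)=(0,2) is feasible, giving 16.
(u,v)=(1,1) is feasible, giving 12.
The best lattice point is (1,2), giving 20.

20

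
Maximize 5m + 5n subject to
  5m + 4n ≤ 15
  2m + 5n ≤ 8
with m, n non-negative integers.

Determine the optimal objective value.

15

(m,n)=(3,0) is feasible, giving 15.
(m,n)=(1,1) is feasible, giving 10.
(m,n)=(2,0) is feasible, giving 10.
No feasible integer point exceeds 15.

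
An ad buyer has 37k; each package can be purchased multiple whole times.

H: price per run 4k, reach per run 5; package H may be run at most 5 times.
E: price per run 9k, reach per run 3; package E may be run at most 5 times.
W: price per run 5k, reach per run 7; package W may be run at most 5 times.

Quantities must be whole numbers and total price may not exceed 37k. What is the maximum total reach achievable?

This is a bounded integer knapsack.
W has the best ratio (7/5); taking only W gives at most 5×7 = 35 (stopped by the supply cap of 5).
Mixing does better — 3×H and 5×W: price 37 ≤ 37, reach 3·5 + 5·7 = 50.

50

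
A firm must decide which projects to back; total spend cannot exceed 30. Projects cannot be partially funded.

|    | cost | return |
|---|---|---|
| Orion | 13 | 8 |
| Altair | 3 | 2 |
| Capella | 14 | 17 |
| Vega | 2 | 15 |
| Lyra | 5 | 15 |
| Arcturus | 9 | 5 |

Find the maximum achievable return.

Treat it as a binary knapsack problem.
Allowing fractional choices, the relaxed optimum would be about 52.7, but projects are indivisible.
Capella + Vega + Lyra + Arcturus: cost 14 + 2 + 5 + 9 = 30 ≤ 30, return 17 + 15 + 15 + 5 = 52.
Altair + Capella + Vega + Lyra: cost 3 + 14 + 2 + 5 = 24 ≤ 30, return 2 + 17 + 15 + 15 = 49.
Best is Capella, Vega, Lyra, and Arcturus with total return 52.

52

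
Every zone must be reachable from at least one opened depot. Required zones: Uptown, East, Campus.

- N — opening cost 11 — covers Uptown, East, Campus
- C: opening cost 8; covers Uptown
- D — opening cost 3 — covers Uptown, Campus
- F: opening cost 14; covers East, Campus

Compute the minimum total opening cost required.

N alone covers Uptown, East, Campus — every zone.
Total opening cost: 11.

11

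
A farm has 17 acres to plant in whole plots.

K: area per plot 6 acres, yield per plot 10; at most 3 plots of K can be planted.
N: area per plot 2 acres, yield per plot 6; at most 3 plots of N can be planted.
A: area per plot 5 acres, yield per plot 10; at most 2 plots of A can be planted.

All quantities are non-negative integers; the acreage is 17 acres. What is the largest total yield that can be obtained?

38

This is a bounded integer knapsack.
N has the best ratio (6/2); taking only N gives at most 3×6 = 18 (stopped by the supply cap of 3).
Mixing does better — 3×N and 2×A: area 16 ≤ 17, yield 3·6 + 2·10 = 38.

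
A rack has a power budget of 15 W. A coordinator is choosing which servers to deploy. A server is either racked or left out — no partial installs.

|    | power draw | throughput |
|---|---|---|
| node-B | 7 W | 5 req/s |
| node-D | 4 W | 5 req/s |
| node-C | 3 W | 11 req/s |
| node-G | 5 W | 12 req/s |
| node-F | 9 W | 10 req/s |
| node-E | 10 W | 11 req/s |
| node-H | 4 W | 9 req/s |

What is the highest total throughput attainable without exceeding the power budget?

Take node-C, node-G, and node-H: power draw 3 + 5 + 4 = 12 ≤ 15, throughput 11 + 12 + 9 = 32.
No other feasible combination does better.

32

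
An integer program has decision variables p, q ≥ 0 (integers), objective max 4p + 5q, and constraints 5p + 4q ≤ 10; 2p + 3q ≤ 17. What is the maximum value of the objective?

10

Relaxing integrality, the LP optimum is 12.50 at (p,q) = (0, 2.5), which is not an integer point.
(p,q)=(0,2) is feasible, giving 10.
(p,q)=(1,1) is feasible, giving 9.
Maximum is 10 at (p,q)=(0,2).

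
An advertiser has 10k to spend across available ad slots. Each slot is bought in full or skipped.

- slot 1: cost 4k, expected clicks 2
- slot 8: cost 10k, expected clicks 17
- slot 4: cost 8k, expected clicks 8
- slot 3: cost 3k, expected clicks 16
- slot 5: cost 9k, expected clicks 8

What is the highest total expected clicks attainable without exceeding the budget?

slot 1 + slot 3: cost 4 + 3 = 7 ≤ 10, expected clicks 2 + 16 = 18.
slot 8: cost 10 ≤ 10, expected clicks 17.
Best is slot 1 and slot 3 with total expected clicks 18.

18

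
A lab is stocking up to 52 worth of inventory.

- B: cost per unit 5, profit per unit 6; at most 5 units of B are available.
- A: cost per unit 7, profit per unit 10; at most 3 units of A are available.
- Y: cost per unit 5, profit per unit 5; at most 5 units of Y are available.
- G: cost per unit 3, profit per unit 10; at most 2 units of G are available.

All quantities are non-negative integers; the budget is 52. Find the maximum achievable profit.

80

This is a bounded integer knapsack.
4×B, 3×A, 1×Y, and 2×G: cost 52 ≤ 52, profit 4·6 + 3·10 + 1·5 + 2·10 = 79.
5×B, 3×A, and 2×G: cost 52 ≤ 52, profit 5·6 + 3·10 + 2·10 = 80.
Best is 80.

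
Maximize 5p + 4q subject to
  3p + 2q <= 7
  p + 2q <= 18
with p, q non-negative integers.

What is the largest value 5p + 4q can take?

13

Relaxing integrality, the LP optimum is 14.00 at (p,q) = (0, 3.5), which is not an integer point.
(p,q)=(1,2): 3·1+2·2=7≤7, 1·1+2·2=5≤18, objective 13.
(p,q)=(0,3): 3·0+2·3=6≤7, 1·0+2·3=6≤18, objective 12.
The best lattice point is (1,2), giving 13.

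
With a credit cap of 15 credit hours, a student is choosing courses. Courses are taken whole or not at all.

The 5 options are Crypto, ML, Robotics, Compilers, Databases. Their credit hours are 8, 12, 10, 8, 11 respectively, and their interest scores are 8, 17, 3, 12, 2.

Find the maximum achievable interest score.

Allowing fractional choices, the relaxed optimum would be about 21.9, but courses are indivisible.
ML: credit hours 12 ≤ 15, interest score 17.
Compilers: credit hours 8 ≤ 15, interest score 12.
Best is ML with total interest score 17.

17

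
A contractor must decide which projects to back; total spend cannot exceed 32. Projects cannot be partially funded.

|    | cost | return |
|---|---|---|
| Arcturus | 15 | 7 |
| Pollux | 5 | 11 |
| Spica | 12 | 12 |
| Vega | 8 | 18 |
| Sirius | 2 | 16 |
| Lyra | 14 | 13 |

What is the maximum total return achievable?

58

Pollux + Spica + Vega + Sirius: cost 5 + 12 + 8 + 2 = 27 ≤ 32, return 11 + 12 + 18 + 16 = 57.
Pollux + Vega + Sirius + Lyra: cost 5 + 8 + 2 + 14 = 29 ≤ 32, return 11 + 18 + 16 + 13 = 58.
Arcturus + Pollux + Vega + Sirius: cost 15 + 5 + 8 + 2 = 30 ≤ 32, return 7 + 11 + 18 + 16 = 52.
Best is Pollux, Vega, Sirius, and Lyra with total return 58.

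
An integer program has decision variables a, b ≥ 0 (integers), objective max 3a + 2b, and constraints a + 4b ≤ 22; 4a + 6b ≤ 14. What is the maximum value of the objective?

(a,b)=(3,0) is feasible, giving 9.
(a,b)=(2,1) is feasible, giving 8.
(a,b)=(2,0) is feasible, giving 6.
No feasible integer point exceeds 9.

9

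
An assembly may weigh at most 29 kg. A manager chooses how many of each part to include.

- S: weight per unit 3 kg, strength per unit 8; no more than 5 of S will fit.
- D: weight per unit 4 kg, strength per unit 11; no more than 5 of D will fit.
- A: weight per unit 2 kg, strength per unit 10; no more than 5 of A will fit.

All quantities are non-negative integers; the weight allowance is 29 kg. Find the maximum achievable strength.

102

1×S, 4×D, and 5×A: weight 29 ≤ 29, strength 1·8 + 4·11 + 5·10 = 102.
5×S, 1×D, and 5×A: weight 29 ≤ 29, strength 5·8 + 1·11 + 5·10 = 101.
Best is 102.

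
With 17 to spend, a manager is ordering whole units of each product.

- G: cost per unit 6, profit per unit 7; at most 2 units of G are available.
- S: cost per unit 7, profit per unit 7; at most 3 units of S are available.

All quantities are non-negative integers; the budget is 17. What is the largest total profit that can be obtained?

G has the best ratio (7/6); taking only G gives at most 2×7 = 14 (stopped by the cost limit).
Optimal: 2×S: cost 14 ≤ 17, profit 2·7 = 14.

14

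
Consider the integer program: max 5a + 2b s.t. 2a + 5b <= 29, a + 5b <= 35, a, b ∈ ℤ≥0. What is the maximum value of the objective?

(a,b)=(14,0) is feasible, giving 70.
(a,b)=(13,0) is feasible, giving 65.
Maximum is 70 at (a,b)=(14,0).

70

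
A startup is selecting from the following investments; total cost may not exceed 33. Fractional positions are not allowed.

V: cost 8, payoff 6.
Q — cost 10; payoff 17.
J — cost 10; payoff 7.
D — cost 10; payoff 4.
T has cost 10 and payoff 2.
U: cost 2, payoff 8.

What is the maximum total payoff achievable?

Allowing fractional choices, the relaxed optimum would be about 39.2, but investments are indivisible.
Q + J + D + U: cost 10 + 10 + 10 + 2 = 32 ≤ 33, payoff 17 + 7 + 4 + 8 = 36.
V + Q + J + U: cost 8 + 10 + 10 + 2 = 30 ≤ 33, payoff 6 + 17 + 7 + 8 = 38.
Best is V, Q, J, and U with total payoff 38.

38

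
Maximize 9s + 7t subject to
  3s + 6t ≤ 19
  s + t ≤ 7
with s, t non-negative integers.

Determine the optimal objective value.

(s,t)=(6,0): 3·6+6·0=18≤19, 1·6+1·0=6≤7, objective 54.
(s,t)=(5,0): 3·5+6·0=15≤19, 1·5+1·0=5≤7, objective 45.
Maximum is 54 at (s,t)=(6,0).

54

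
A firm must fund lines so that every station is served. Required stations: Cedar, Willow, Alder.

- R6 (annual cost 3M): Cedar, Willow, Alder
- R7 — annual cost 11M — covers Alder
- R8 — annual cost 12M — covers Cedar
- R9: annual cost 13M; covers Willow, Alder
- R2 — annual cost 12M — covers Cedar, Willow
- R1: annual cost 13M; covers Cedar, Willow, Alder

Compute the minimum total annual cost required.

R6 alone covers Cedar, Willow, Alder — every station.
Total annual cost: 3.
No cover costs less than 3.

3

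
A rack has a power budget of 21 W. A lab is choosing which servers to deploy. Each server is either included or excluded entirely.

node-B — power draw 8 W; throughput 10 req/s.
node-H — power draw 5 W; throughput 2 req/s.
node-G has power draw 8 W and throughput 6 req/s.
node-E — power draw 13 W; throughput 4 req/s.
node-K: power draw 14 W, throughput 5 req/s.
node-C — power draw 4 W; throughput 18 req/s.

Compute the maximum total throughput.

34

Allowing fractional choices, the relaxed optimum would be about 34.4, but servers are indivisible.
node-B + node-H + node-C: power draw 8 + 5 + 4 = 17 ≤ 21, throughput 10 + 2 + 18 = 30.
node-B + node-G + node-C: power draw 8 + 8 + 4 = 20 ≤ 21, throughput 10 + 6 + 18 = 34.
Best is node-B, node-G, and node-C with total throughput 34.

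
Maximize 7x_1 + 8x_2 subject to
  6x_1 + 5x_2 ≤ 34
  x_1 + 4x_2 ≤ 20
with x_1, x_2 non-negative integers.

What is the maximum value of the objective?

The continuous relaxation peaks at (1.89, 4.53) with value 49.47; rounding to a feasible lattice point costs some objective.
(x_1,x_2)=(2,4): 6·2+5·4=32≤34, 1·2+4·4=18≤20, objective 46.
(x_1,x_2)=(3,3): 6·3+5·3=33≤34, 1·3+4·3=15≤20, objective 45.
(x_1,x_2)=(0,5): 6·0+5·5=25≤34, 1·0+4·5=20≤20, objective 40.
The best lattice point is (2,4), giving 46.

46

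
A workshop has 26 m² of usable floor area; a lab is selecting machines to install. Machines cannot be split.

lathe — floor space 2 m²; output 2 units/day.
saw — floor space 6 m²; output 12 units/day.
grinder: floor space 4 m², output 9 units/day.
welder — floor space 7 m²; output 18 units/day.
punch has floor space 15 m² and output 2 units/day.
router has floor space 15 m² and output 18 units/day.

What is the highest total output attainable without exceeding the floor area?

This is a 0-1 knapsack instance.
lathe + saw + grinder + welder: floor space 2 + 6 + 4 + 7 = 19 ≤ 26, output 2 + 12 + 9 + 18 = 41.
grinder + welder + router: floor space 4 + 7 + 15 = 26 ≤ 26, output 9 + 18 + 18 = 45.
Best is grinder, welder, and router with total output 45.

45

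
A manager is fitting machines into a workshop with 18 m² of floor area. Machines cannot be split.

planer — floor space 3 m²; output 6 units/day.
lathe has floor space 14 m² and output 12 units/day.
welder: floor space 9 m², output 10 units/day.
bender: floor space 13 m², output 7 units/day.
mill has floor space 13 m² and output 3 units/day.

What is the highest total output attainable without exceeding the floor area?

This is an integer program with binary decision variables.
planer + welder: floor space 3 + 9 = 12 ≤ 18, output 6 + 10 = 16.
planer + lathe: floor space 3 + 14 = 17 ≤ 18, output 6 + 12 = 18.
Best is planer and lathe with total output 18.

18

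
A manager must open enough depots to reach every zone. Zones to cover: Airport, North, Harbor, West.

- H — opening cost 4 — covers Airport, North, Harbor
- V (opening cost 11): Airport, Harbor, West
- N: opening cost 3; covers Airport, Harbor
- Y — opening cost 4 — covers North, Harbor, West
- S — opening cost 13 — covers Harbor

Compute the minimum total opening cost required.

7

This is a weighted set-cover instance.
The greedy cost-per-new-zone heuristic would pick H and Y for 8, but a cheaper cover exists.
Choose N and Y: together they cover Airport, North, Harbor, West — every zone.
Total opening cost: 3 + 4 = 7.
No cover costs less than 7.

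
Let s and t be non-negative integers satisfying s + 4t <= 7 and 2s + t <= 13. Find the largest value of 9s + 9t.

The continuous relaxation peaks at (6.43, 0.143) with value 59.14; rounding to a feasible lattice point costs some objective.
(s,t)=(6,0): 1·6+4·0=6≤7, 2·6+1·0=12≤13, objective 54.
(s,t)=(5,0): 1·5+4·0=5≤7, 2·5+1·0=10≤13, objective 45.
The best lattice point is (6,0), giving 54.

54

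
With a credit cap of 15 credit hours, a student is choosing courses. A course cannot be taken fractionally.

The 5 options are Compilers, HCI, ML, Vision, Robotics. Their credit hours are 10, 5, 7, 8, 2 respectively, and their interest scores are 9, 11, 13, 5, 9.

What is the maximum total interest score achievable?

33

Treat it as a binary knapsack problem.
Allowing fractional choices, the relaxed optimum would be about 33.9, but courses are indivisible.
HCI + Vision + Robotics: credit hours 5 + 8 + 2 = 15 ≤ 15, interest score 11 + 5 + 9 = 25.
HCI + ML + Robotics: credit hours 5 + 7 + 2 = 14 ≤ 15, interest score 11 + 13 + 9 = 33.
Best is HCI, ML, and Robotics with total interest score 33.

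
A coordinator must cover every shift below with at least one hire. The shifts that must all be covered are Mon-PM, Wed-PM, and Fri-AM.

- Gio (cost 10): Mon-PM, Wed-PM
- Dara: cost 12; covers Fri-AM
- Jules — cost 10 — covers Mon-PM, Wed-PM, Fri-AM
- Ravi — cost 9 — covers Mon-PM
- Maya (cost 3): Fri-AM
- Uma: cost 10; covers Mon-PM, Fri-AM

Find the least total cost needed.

The greedy cost-per-new-shift heuristic would pick Maya and Gio for 13, but a cheaper cover exists.
Jules alone covers Mon-PM, Wed-PM, Fri-AM — every shift.
Total cost: 10.
No cover costs less than 10.

10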